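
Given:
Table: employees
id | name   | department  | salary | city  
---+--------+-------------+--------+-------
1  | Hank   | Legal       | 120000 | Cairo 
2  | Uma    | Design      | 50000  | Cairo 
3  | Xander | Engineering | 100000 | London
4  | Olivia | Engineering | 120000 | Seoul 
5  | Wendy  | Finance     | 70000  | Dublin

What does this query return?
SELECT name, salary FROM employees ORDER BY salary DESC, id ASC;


Sorting by salary DESC, then id ASC for ties

5 rows:
Hank, 120000
Olivia, 120000
Xander, 100000
Wendy, 70000
Uma, 50000


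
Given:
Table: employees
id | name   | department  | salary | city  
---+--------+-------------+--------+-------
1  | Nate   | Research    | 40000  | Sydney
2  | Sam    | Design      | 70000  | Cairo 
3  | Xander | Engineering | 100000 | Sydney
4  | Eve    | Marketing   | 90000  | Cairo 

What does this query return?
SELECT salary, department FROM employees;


Projecting columns: salary, department

4 rows:
40000, Research
70000, Design
100000, Engineering
90000, Marketing


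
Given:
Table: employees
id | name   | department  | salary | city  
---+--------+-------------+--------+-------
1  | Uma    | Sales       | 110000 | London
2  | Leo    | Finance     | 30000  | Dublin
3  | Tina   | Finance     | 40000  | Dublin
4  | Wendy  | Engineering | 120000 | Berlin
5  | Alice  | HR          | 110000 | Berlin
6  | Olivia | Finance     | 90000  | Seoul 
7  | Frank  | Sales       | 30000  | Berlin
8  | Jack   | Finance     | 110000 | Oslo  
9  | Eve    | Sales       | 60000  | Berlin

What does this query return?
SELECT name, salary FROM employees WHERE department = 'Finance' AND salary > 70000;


Filtering: department = 'Finance' AND salary > 70000
Matching: 2 rows

2 rows:
Olivia, 90000
Jack, 110000


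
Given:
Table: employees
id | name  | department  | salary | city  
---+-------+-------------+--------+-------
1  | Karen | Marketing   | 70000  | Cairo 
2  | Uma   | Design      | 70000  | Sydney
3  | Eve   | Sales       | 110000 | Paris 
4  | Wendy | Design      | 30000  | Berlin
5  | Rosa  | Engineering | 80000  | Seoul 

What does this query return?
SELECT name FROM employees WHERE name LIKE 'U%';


LIKE 'U%' matches names starting with 'U'
Matching: 1

1 rows:
Uma


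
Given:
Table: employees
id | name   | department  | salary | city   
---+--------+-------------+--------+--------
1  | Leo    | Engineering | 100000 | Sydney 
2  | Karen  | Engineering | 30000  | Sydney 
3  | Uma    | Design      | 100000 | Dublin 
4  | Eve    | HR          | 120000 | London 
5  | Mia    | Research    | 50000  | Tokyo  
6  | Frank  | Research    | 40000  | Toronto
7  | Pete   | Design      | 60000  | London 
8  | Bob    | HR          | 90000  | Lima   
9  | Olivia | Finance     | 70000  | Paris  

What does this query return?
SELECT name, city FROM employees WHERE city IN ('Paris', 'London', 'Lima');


Filtering: city IN ('Paris', 'London', 'Lima')
Matching: 4 rows

4 rows:
Eve, London
Pete, London
Bob, Lima
Olivia, Paris


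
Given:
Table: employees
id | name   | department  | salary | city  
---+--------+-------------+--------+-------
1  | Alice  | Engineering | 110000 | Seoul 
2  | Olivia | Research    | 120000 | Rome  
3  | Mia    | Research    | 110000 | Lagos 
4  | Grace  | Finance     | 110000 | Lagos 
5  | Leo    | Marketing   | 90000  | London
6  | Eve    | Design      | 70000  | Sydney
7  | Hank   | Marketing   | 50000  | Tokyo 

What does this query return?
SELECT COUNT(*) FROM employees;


COUNT(*) counts all rows

7


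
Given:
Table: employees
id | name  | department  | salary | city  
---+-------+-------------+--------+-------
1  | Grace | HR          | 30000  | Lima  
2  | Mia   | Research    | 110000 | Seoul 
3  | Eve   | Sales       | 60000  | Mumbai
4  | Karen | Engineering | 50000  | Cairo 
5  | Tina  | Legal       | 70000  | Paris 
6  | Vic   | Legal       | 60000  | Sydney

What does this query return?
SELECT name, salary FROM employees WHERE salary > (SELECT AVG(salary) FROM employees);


Subquery: AVG(salary) = 63333.33
Filtering: salary > 63333.33
  Mia (110000) -> MATCH
  Tina (70000) -> MATCH


2 rows:
Mia, 110000
Tina, 70000


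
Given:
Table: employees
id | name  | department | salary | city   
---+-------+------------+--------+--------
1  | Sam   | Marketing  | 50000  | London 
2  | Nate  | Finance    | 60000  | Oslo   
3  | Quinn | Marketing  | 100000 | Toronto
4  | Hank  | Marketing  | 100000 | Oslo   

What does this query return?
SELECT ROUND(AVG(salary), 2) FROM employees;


SUM(salary) = 310000
COUNT = 4
ROUND(AVG, 2) = ROUND(310000 / 4, 2) = 77500.0

77500.0


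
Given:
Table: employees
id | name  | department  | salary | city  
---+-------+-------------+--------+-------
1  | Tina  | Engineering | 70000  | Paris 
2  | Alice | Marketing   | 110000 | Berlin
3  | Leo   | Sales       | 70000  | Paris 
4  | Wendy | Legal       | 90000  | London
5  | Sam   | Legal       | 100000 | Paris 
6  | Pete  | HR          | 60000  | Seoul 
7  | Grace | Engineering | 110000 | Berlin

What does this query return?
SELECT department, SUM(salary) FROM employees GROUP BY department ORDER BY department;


Summing salary within each department:
  Engineering: 70000 + 110000 = 180000
  HR: 60000 = 60000
  Legal: 90000 + 100000 = 190000
  Marketing: 110000 = 110000
  Sales: 70000 = 70000


5 groups:
Engineering, 180000
HR, 60000
Legal, 190000
Marketing, 110000
Sales, 70000


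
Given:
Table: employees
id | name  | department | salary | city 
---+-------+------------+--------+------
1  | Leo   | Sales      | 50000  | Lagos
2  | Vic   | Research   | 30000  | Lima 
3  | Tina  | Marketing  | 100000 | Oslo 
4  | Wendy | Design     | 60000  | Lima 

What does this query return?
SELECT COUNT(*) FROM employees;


COUNT(*) counts all rows

4


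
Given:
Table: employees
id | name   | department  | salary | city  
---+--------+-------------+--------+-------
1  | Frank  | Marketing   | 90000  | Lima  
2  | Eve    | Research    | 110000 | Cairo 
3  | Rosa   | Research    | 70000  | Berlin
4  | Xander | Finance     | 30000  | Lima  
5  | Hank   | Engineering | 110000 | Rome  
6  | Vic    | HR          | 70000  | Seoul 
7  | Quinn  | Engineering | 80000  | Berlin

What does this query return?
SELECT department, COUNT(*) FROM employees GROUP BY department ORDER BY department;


Assigning each row to its department group:
  Frank -> Marketing
  Eve -> Research
  Rosa -> Research
  Xander -> Finance
  Hank -> Engineering
  Vic -> HR
  Quinn -> Engineering


5 groups:
Engineering, 2
Finance, 1
HR, 1
Marketing, 1
Research, 2


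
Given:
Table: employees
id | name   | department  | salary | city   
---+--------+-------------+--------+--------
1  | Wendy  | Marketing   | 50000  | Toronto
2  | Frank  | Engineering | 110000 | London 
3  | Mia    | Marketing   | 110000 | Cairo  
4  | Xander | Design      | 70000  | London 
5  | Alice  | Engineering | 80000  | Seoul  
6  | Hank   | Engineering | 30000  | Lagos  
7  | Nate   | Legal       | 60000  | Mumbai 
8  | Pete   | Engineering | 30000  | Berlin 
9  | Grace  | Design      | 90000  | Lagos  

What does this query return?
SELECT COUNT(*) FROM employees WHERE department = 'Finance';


Counting rows where department = 'Finance'


0


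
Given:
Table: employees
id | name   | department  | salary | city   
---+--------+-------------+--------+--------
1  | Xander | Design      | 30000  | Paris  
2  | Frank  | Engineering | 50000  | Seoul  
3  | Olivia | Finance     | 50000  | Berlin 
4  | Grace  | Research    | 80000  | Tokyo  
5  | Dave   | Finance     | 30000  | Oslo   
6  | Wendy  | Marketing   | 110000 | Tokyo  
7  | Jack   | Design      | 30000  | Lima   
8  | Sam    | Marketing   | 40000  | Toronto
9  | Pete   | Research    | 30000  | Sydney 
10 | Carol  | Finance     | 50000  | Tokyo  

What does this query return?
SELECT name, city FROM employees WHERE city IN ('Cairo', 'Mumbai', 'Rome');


Filtering: city IN ('Cairo', 'Mumbai', 'Rome')
Matching: 0 rows

Empty result set (0 rows)


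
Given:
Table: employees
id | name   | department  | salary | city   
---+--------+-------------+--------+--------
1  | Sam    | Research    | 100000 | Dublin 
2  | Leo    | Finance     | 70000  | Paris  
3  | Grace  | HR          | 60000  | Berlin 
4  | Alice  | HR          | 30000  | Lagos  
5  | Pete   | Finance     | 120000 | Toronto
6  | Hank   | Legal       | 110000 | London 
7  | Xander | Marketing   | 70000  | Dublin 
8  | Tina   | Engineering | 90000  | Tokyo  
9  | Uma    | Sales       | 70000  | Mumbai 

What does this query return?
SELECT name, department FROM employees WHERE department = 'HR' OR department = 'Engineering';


Filtering: department = 'HR' OR 'Engineering'
Matching: 3 rows

3 rows:
Grace, HR
Alice, HR
Tina, Engineering


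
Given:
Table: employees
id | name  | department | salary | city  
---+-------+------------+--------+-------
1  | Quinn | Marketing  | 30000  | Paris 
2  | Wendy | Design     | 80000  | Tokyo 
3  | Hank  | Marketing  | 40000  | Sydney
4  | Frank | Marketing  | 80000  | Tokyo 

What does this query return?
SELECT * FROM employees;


SELECT * returns all 4 rows with all columns

4 rows:
1, Quinn, Marketing, 30000, Paris
2, Wendy, Design, 80000, Tokyo
3, Hank, Marketing, 40000, Sydney
4, Frank, Marketing, 80000, Tokyo


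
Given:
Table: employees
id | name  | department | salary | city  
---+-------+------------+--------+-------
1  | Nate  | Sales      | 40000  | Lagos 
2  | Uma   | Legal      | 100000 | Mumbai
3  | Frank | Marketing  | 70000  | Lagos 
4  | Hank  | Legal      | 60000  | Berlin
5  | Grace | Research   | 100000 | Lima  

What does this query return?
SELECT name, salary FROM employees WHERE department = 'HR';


Filtering: department = 'HR'
Matching rows: 0

Empty result set (0 rows)


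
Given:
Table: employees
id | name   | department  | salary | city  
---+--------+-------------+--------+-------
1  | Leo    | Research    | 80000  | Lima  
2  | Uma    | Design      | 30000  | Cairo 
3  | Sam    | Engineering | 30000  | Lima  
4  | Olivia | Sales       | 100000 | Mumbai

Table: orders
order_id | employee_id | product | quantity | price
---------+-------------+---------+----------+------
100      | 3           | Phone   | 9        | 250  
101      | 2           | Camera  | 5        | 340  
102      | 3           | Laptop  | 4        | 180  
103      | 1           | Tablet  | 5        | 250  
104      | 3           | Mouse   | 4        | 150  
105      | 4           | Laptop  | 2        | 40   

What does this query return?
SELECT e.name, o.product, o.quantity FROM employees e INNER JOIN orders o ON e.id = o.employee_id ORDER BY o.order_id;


Joining employees.id = orders.employee_id:
  employee Sam (id=3) -> order Phone
  employee Uma (id=2) -> order Camera
  employee Sam (id=3) -> order Laptop
  employee Leo (id=1) -> order Tablet
  employee Sam (id=3) -> order Mouse
  employee Olivia (id=4) -> order Laptop


6 rows:
Sam, Phone, 9
Uma, Camera, 5
Sam, Laptop, 4
Leo, Tablet, 5
Sam, Mouse, 4
Olivia, Laptop, 2


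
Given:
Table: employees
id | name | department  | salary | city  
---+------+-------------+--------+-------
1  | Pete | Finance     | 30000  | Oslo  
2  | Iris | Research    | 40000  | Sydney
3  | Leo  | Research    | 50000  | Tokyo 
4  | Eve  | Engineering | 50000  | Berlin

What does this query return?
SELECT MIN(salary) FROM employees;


Salaries: 30000, 40000, 50000, 50000
MIN = 30000

30000


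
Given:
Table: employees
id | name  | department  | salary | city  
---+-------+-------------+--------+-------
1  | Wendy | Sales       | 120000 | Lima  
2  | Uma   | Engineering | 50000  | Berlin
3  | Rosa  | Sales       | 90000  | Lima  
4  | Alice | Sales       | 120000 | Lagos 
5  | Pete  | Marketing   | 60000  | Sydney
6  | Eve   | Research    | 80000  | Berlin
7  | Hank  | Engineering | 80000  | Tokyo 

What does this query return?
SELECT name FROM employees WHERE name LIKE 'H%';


LIKE 'H%' matches names starting with 'H'
Matching: 1

1 rows:
Hank


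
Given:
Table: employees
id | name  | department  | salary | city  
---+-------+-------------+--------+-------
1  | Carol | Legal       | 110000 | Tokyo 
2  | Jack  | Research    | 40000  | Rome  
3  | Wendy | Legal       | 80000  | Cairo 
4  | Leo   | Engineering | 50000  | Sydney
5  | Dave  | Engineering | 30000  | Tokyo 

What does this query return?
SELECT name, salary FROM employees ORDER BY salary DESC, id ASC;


Sorting by salary DESC, then id ASC for ties

5 rows:
Carol, 110000
Wendy, 80000
Leo, 50000
Jack, 40000
Dave, 30000


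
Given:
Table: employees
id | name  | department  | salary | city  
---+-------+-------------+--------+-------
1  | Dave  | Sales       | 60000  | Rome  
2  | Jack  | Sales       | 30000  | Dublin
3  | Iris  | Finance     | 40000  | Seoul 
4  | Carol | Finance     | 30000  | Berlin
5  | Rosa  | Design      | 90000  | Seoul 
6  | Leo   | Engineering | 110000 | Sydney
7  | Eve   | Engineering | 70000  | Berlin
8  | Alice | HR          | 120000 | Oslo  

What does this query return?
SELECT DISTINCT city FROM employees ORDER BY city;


All 'city' values (row order): Rome, Dublin, Seoul, Berlin, Seoul, Sydney, Berlin, Oslo
Removing duplicates leaves 6 unique value(s).

6 values:
Berlin
Dublin
Oslo
Rome
Seoul
Sydney


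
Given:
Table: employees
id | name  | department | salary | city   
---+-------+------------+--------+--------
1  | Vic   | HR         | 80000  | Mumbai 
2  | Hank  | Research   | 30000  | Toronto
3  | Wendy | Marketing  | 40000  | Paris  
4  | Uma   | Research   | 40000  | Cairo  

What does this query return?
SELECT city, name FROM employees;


Projecting columns: city, name

4 rows:
Mumbai, Vic
Toronto, Hank
Paris, Wendy
Cairo, Uma


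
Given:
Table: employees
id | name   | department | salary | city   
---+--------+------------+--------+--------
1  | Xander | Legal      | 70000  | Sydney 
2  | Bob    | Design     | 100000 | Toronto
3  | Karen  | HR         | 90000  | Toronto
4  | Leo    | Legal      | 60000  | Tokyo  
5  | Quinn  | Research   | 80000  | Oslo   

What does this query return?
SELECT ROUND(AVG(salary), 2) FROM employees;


SUM(salary) = 400000
COUNT = 5
ROUND(AVG, 2) = ROUND(400000 / 5, 2) = 80000.0

80000.0


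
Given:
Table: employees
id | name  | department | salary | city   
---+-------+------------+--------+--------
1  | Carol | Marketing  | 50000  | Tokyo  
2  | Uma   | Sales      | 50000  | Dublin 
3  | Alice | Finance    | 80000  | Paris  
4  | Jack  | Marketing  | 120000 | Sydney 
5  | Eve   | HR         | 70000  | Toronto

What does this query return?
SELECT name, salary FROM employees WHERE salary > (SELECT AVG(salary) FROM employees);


Subquery: AVG(salary) = 74000.0
Filtering: salary > 74000.0
  Alice (80000) -> MATCH
  Jack (120000) -> MATCH


2 rows:
Alice, 80000
Jack, 120000


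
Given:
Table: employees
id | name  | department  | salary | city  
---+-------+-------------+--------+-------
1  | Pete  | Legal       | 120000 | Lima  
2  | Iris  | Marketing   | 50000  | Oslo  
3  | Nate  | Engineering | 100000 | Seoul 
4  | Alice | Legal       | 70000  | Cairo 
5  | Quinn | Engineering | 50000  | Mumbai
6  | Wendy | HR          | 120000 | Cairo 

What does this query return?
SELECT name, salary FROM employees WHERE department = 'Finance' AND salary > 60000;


Filtering: department = 'Finance' AND salary > 60000
Matching: 0 rows

Empty result set (0 rows)


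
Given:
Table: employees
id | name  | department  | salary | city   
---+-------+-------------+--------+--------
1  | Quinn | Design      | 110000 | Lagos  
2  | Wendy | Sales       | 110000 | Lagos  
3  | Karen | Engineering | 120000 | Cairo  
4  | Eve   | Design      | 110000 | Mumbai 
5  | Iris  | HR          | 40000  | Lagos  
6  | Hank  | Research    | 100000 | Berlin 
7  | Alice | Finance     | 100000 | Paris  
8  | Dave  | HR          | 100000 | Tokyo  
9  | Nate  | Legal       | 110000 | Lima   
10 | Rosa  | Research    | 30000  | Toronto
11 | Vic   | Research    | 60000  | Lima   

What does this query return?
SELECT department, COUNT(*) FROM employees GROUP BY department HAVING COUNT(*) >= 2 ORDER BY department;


Groups with count >= 2:
  Design: 2 -> PASS
  HR: 2 -> PASS
  Research: 3 -> PASS
  Engineering: 1 -> filtered out
  Finance: 1 -> filtered out
  Legal: 1 -> filtered out
  Sales: 1 -> filtered out


3 groups:
Design, 2
HR, 2
Research, 3


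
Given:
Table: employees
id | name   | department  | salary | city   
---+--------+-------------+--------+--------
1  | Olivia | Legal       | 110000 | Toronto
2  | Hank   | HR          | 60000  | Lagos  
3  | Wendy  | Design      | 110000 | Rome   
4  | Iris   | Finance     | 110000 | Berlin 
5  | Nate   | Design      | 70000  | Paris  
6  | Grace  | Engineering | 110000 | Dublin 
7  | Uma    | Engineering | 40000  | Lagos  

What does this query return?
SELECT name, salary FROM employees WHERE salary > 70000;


Filtering: salary > 70000
Matching: 4 rows

4 rows:
Olivia, 110000
Wendy, 110000
Iris, 110000
Grace, 110000


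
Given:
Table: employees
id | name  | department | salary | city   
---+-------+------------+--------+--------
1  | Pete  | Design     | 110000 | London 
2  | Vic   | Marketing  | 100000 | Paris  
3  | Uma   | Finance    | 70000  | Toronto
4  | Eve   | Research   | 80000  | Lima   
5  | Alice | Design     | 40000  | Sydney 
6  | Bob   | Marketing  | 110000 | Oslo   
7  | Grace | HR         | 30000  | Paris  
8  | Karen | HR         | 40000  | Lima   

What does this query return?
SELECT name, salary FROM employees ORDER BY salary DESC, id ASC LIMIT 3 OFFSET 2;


Sort by salary DESC (id ASC tiebreak), then skip 2 and take 3
Rows 3 through 5

3 rows:
Vic, 100000
Eve, 80000
Uma, 70000


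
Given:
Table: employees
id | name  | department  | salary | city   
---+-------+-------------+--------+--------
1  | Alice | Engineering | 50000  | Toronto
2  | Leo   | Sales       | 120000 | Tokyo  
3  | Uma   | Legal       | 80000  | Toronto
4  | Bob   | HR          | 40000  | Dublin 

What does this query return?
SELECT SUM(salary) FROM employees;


SUM(salary) = 50000 + 120000 + 80000 + 40000 = 290000

290000


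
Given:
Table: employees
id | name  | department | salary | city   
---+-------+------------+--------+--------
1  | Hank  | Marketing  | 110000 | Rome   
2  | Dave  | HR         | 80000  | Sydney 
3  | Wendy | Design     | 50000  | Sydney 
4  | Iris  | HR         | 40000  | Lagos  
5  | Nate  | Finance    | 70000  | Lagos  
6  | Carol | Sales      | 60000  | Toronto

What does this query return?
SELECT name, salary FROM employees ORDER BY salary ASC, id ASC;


Sorting by salary ASC, then id ASC for ties

6 rows:
Iris, 40000
Wendy, 50000
Carol, 60000
Nate, 70000
Dave, 80000
Hank, 110000


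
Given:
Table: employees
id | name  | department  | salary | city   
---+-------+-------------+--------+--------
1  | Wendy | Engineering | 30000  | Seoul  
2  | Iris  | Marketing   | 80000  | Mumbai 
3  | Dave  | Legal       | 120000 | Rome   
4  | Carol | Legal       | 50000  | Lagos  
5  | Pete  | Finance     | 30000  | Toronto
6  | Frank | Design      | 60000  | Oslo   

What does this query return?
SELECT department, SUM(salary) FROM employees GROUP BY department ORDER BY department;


Summing salary within each department:
  Design: 60000 = 60000
  Engineering: 30000 = 30000
  Finance: 30000 = 30000
  Legal: 120000 + 50000 = 170000
  Marketing: 80000 = 80000


5 groups:
Design, 60000
Engineering, 30000
Finance, 30000
Legal, 170000
Marketing, 80000


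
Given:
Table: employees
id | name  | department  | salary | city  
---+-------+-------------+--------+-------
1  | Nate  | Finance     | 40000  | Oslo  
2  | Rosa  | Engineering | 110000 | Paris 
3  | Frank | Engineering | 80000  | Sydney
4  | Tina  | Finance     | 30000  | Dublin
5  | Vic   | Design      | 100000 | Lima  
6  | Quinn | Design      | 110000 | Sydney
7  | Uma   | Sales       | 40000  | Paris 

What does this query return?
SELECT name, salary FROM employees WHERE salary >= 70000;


Filtering: salary >= 70000
Matching: 4 rows

4 rows:
Rosa, 110000
Frank, 80000
Vic, 100000
Quinn, 110000


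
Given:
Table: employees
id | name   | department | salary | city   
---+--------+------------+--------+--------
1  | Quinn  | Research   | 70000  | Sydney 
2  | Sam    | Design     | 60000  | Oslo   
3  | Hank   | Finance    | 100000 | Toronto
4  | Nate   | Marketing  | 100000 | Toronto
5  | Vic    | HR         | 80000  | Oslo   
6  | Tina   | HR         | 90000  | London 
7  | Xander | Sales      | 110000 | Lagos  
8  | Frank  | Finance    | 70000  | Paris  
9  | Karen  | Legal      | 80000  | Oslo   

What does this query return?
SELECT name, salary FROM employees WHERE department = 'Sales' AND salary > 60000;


Filtering: department = 'Sales' AND salary > 60000
Matching: 1 rows

1 rows:
Xander, 110000


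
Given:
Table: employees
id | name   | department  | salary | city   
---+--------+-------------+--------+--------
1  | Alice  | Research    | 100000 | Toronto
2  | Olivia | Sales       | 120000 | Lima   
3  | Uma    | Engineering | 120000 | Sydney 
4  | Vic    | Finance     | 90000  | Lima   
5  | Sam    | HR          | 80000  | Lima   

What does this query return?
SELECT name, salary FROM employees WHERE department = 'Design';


Filtering: department = 'Design'
Matching rows: 0

Empty result set (0 rows)


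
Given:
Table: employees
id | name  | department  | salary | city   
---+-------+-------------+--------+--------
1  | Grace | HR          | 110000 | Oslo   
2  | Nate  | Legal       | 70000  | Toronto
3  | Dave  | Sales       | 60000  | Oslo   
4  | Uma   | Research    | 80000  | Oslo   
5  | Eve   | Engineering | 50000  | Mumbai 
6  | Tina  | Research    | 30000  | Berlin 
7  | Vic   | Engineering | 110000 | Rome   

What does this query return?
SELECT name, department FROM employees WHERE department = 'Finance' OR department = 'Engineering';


Filtering: department = 'Finance' OR 'Engineering'
Matching: 2 rows

2 rows:
Eve, Engineering
Vic, Engineering


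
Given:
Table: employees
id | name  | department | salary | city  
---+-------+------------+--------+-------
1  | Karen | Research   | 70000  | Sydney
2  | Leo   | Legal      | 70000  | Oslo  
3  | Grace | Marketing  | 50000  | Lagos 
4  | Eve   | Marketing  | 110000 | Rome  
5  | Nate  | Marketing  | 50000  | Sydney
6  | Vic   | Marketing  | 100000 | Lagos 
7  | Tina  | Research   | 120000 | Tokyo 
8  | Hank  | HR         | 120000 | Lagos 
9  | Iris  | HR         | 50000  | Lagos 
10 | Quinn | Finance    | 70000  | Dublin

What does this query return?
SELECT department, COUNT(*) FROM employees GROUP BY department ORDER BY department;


Assigning each row to its department group:
  Karen -> Research
  Leo -> Legal
  Grace -> Marketing
  Eve -> Marketing
  Nate -> Marketing
  Vic -> Marketing
  Tina -> Research
  Hank -> HR
  Iris -> HR
  Quinn -> Finance


5 groups:
Finance, 1
HR, 2
Legal, 1
Marketing, 4
Research, 2


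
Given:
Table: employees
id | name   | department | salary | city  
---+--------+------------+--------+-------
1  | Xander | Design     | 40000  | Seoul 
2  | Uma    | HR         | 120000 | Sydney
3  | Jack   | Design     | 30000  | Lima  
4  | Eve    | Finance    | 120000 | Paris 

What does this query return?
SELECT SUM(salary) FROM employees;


SUM(salary) = 40000 + 120000 + 30000 + 120000 = 310000

310000


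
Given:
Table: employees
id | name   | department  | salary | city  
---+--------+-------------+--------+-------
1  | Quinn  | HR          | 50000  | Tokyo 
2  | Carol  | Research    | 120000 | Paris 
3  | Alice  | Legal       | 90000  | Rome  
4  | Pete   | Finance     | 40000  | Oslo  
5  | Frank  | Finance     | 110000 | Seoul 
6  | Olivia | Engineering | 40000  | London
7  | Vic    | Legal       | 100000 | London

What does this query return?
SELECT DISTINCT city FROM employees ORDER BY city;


All 'city' values (row order): Tokyo, Paris, Rome, Oslo, Seoul, London, London
Removing duplicates leaves 6 unique value(s).

6 values:
London
Oslo
Paris
Rome
Seoul
Tokyo


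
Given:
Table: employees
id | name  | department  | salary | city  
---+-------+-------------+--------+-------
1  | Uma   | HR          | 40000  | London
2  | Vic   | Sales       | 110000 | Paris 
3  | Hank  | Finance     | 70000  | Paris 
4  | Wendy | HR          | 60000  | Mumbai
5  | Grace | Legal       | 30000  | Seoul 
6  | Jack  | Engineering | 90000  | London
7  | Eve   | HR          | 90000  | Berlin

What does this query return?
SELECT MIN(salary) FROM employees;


Salaries: 40000, 110000, 70000, 60000, 30000, 90000, 90000
MIN = 30000

30000


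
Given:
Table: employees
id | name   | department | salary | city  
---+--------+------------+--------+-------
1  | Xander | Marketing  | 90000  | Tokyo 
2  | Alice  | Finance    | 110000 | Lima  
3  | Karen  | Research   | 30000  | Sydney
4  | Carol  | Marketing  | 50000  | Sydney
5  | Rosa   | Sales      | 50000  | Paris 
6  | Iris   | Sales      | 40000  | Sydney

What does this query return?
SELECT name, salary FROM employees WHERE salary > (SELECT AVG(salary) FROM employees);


Subquery: AVG(salary) = 61666.67
Filtering: salary > 61666.67
  Xander (90000) -> MATCH
  Alice (110000) -> MATCH


2 rows:
Xander, 90000
Alice, 110000


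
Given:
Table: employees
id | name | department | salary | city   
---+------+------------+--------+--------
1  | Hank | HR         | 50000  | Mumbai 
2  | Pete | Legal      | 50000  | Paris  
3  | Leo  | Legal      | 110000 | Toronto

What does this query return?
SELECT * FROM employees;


SELECT * returns all 3 rows with all columns

3 rows:
1, Hank, HR, 50000, Mumbai
2, Pete, Legal, 50000, Paris
3, Leo, Legal, 110000, Toronto


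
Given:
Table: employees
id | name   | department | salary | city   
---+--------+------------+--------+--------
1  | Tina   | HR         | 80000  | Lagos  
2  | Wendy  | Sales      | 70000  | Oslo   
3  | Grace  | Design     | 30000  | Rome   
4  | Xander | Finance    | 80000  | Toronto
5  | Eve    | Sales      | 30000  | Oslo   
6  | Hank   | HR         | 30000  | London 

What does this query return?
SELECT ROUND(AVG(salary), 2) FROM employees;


SUM(salary) = 320000
COUNT = 6
ROUND(AVG, 2) = ROUND(320000 / 6, 2) = 53333.33

53333.33


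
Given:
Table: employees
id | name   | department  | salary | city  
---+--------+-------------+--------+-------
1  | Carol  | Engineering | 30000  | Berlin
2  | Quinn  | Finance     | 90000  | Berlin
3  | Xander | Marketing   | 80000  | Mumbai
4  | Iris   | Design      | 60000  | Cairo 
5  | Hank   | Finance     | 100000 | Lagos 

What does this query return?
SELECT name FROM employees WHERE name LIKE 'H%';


LIKE 'H%' matches names starting with 'H'
Matching: 1

1 rows:
Hank


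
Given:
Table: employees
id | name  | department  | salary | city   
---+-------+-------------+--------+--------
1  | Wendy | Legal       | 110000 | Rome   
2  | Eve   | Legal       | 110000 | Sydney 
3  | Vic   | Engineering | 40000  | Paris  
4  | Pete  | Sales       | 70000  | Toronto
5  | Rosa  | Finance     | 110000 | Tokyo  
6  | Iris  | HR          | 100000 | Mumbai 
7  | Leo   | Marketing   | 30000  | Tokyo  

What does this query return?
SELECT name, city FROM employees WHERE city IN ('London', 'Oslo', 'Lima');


Filtering: city IN ('London', 'Oslo', 'Lima')
Matching: 0 rows

Empty result set (0 rows)


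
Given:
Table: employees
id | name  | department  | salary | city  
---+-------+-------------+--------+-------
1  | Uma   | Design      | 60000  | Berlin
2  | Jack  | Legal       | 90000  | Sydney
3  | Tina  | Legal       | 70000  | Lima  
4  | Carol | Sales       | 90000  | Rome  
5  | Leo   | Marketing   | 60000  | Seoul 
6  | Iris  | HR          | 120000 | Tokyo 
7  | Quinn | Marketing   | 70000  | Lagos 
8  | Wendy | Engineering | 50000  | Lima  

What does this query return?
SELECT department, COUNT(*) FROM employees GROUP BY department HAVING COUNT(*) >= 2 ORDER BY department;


Groups with count >= 2:
  Legal: 2 -> PASS
  Marketing: 2 -> PASS
  Design: 1 -> filtered out
  Engineering: 1 -> filtered out
  HR: 1 -> filtered out
  Sales: 1 -> filtered out


2 groups:
Legal, 2
Marketing, 2


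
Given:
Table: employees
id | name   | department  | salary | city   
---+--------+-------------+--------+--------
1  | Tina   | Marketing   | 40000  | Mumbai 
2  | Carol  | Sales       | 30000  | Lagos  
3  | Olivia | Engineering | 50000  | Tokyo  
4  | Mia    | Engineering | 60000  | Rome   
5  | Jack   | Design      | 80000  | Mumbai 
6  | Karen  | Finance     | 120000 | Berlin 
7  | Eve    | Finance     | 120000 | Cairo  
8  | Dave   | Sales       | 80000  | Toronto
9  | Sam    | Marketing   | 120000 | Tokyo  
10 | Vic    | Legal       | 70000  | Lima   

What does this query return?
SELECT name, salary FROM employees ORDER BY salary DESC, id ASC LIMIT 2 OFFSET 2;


Sort by salary DESC (id ASC tiebreak), then skip 2 and take 2
Rows 3 through 4

2 rows:
Sam, 120000
Jack, 80000


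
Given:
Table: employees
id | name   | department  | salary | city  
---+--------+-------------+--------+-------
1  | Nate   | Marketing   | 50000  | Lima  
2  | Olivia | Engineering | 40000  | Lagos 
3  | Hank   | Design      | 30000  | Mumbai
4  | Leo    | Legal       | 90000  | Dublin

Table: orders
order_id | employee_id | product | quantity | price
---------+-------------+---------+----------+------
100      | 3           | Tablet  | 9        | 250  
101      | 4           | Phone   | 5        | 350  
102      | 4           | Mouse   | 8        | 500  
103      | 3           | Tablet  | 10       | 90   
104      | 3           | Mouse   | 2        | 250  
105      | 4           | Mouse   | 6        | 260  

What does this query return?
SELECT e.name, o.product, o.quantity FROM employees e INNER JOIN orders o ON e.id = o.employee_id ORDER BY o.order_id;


Joining employees.id = orders.employee_id:
  employee Hank (id=3) -> order Tablet
  employee Leo (id=4) -> order Phone
  employee Leo (id=4) -> order Mouse
  employee Hank (id=3) -> order Tablet
  employee Hank (id=3) -> order Mouse
  employee Leo (id=4) -> order Mouse


6 rows:
Hank, Tablet, 9
Leo, Phone, 5
Leo, Mouse, 8
Hank, Tablet, 10
Hank, Mouse, 2
Leo, Mouse, 6


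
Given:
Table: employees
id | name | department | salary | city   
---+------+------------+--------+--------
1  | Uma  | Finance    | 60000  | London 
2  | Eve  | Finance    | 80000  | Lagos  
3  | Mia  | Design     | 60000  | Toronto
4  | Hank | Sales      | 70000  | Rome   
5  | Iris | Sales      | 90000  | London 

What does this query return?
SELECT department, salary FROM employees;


Projecting columns: department, salary

5 rows:
Finance, 60000
Finance, 80000
Design, 60000
Sales, 70000
Sales, 90000


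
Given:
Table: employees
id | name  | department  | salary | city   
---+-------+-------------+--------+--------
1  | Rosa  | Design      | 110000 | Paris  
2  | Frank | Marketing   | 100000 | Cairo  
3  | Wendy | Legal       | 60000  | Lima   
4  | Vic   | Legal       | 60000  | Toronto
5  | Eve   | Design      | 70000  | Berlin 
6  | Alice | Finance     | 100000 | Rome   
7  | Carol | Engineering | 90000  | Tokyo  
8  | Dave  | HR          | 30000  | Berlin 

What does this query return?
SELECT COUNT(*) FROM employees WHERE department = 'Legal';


Counting rows where department = 'Legal'
  Wendy -> MATCH
  Vic -> MATCH


2


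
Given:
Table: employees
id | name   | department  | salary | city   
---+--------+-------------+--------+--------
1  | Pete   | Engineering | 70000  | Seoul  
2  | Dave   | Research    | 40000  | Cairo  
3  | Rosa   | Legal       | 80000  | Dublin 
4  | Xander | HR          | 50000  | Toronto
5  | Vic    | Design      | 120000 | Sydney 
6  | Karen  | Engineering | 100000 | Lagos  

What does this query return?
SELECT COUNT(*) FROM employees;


COUNT(*) counts all rows

6


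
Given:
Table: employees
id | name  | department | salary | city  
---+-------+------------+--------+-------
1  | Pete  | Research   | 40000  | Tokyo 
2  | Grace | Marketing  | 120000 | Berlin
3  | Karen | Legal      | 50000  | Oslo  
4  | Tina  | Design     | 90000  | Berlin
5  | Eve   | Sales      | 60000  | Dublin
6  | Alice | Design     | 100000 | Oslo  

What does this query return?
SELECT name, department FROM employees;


Projecting columns: name, department

6 rows:
Pete, Research
Grace, Marketing
Karen, Legal
Tina, Design
Eve, Sales
Alice, Design


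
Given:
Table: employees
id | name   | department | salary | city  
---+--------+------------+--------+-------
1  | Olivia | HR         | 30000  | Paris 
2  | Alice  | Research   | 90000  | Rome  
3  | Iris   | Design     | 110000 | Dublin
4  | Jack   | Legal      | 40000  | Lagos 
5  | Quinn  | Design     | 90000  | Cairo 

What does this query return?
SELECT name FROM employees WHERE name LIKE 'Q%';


LIKE 'Q%' matches names starting with 'Q'
Matching: 1

1 rows:
Quinn


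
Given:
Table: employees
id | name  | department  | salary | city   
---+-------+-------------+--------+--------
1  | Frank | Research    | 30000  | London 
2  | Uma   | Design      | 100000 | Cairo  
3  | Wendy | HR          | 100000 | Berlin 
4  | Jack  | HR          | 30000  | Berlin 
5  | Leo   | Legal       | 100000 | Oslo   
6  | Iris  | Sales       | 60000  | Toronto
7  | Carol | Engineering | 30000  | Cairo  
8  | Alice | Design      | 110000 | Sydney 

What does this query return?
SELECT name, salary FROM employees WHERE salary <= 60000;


Filtering: salary <= 60000
Matching: 4 rows

4 rows:
Frank, 30000
Jack, 30000
Iris, 60000
Carol, 30000


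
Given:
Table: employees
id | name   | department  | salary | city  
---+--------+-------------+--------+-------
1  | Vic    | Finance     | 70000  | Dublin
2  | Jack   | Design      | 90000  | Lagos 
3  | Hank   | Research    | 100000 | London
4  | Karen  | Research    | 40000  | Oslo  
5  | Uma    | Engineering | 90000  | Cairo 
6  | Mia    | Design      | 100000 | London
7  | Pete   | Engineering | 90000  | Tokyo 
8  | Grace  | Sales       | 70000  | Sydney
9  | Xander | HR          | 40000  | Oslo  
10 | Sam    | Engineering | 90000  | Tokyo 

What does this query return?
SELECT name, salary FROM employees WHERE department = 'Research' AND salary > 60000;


Filtering: department = 'Research' AND salary > 60000
Matching: 1 rows

1 rows:
Hank, 100000


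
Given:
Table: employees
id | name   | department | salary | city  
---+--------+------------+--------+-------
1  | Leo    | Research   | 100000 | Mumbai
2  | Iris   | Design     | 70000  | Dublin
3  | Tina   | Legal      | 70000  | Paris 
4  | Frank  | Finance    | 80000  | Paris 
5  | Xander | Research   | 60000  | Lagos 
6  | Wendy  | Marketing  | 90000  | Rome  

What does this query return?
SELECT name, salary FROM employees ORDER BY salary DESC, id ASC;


Sorting by salary DESC, then id ASC for ties

6 rows:
Leo, 100000
Wendy, 90000
Frank, 80000
Iris, 70000
Tina, 70000
Xander, 60000


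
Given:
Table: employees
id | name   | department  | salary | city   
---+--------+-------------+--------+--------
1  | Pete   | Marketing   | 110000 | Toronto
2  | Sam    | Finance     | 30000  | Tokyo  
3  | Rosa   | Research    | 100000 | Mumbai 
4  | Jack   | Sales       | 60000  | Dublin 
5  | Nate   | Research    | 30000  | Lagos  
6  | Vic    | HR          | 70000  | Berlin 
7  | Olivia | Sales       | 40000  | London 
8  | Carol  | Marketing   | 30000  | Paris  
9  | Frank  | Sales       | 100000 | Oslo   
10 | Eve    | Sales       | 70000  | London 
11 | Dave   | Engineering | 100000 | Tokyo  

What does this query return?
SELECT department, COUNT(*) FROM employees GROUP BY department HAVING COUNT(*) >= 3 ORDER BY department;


Groups with count >= 3:
  Sales: 4 -> PASS
  Engineering: 1 -> filtered out
  Finance: 1 -> filtered out
  HR: 1 -> filtered out
  Marketing: 2 -> filtered out
  Research: 2 -> filtered out


1 groups:
Sales, 4


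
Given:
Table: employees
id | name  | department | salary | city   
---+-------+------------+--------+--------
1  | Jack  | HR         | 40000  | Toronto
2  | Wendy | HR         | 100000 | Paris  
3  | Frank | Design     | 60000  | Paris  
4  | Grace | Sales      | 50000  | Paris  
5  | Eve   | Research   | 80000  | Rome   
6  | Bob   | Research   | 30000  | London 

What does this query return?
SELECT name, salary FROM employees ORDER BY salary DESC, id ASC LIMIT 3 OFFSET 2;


Sort by salary DESC (id ASC tiebreak), then skip 2 and take 3
Rows 3 through 5

3 rows:
Frank, 60000
Grace, 50000
Jack, 40000


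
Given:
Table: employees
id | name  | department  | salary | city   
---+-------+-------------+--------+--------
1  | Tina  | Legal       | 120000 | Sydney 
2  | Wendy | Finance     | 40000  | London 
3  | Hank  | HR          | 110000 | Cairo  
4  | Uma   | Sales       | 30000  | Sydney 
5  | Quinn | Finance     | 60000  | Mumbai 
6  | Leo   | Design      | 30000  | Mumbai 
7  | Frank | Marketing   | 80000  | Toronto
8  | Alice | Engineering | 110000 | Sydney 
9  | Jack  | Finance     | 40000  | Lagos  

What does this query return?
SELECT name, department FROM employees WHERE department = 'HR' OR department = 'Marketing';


Filtering: department = 'HR' OR 'Marketing'
Matching: 2 rows

2 rows:
Hank, HR
Frank, Marketing


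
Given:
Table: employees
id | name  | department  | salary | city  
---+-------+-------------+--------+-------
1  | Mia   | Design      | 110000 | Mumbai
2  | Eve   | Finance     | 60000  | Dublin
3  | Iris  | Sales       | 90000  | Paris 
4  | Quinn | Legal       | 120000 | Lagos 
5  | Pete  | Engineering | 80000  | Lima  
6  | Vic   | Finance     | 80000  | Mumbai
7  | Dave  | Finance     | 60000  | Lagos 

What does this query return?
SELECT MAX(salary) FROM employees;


Salaries: 110000, 60000, 90000, 120000, 80000, 80000, 60000
MAX = 120000

120000


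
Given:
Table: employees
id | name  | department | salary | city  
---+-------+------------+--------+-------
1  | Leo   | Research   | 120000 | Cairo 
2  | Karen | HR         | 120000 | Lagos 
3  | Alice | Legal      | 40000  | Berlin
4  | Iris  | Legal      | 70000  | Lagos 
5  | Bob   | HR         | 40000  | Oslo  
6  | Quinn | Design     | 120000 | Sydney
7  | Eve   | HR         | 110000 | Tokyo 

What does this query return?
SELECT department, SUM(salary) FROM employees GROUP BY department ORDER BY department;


Summing salary within each department:
  Design: 120000 = 120000
  HR: 120000 + 40000 + 110000 = 270000
  Legal: 40000 + 70000 = 110000
  Research: 120000 = 120000


4 groups:
Design, 120000
HR, 270000
Legal, 110000
Research, 120000


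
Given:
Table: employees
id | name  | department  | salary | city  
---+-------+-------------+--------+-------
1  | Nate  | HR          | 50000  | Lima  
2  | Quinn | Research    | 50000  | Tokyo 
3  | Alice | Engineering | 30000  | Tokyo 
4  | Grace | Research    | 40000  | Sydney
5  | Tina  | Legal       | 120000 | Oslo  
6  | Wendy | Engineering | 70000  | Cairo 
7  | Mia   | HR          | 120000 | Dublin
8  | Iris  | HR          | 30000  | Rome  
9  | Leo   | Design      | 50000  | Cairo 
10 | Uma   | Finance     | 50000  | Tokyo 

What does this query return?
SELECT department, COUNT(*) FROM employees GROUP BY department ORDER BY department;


Assigning each row to its department group:
  Nate -> HR
  Quinn -> Research
  Alice -> Engineering
  Grace -> Research
  Tina -> Legal
  Wendy -> Engineering
  Mia -> HR
  Iris -> HR
  Leo -> Design
  Uma -> Finance


6 groups:
Design, 1
Engineering, 2
Finance, 1
HR, 3
Legal, 1
Research, 2


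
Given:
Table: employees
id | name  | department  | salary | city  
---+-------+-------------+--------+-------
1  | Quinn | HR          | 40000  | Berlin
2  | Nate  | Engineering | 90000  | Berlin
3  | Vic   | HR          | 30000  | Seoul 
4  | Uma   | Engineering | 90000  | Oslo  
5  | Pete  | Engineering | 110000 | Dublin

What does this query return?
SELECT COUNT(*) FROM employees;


COUNT(*) counts all rows

5


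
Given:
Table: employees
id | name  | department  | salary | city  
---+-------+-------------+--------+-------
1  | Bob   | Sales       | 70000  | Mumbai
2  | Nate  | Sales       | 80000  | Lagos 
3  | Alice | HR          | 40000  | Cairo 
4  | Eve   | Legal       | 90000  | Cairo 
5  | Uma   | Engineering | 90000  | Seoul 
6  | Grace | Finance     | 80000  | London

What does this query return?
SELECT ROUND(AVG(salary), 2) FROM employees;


SUM(salary) = 450000
COUNT = 6
ROUND(AVG, 2) = ROUND(450000 / 6, 2) = 75000.0

75000.0
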